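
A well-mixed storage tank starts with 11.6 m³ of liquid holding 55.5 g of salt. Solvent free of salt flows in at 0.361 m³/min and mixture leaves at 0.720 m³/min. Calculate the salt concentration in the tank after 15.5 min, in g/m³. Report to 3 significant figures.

Total volume: dV/dt = Q_in − Q_out = -0.35900 m³/min, so V(t) = 11.6 − 0.35900 t and V(15.5) = 6.0355 m³.
Species balance (pure solvent in): dm/dt = −Q_out · m/V(t).
dm/m = −Q_out dt/(V₀ − 0.35900 t); integrating gives ln(m/m₀) = −(Q_out/(Q_in−Q_out)) ln(V/V₀).
m = m₀ (V₀/V)^(Q_out/(Q_in−Q_out)) = 55.5 × (11.6/6.0355)^(-2.0056) = 14.970 g.
C = m/V = 14.970/6.0355 = 2.4803 g/m³.

2.48 g/m³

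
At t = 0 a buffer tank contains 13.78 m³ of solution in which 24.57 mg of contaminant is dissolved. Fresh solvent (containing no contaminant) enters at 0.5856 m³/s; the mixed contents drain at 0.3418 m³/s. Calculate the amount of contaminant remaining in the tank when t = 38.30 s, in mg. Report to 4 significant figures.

11.90 mg

Let m(t) be the amount of contaminant. Volume: V(t) = V₀ + (Q_in − Q_out) t = 13.78 + 0.243800 t; V(38.30) = 23.1175 m³.
Species balance (pure solvent in): dm/dt = −Q_out · m/V(t).
Separate: dm/m = −Q_out dt/V(t) ⇒ ln(m/m₀) = −(Q_out/(Q_in−Q_out)) ln(V/V₀).
m = m₀ (V₀/V)^(Q_out/(Q_in−Q_out)) = 24.57 × (13.78/23.1175)^(1.40197) = 11.8958 mg.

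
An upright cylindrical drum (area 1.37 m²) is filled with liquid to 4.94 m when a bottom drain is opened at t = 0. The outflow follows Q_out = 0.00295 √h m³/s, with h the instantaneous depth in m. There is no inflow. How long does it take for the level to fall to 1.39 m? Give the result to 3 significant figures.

969 s

A dh/dt = −Q_out = −0.00295 √h.
Separate and integrate: 2(√h − √h₀) = −(0.00295/A) t.
t = 2A(√h₀ − √h)/0.00295 = 2·1.37·(√4.94 − √1.39)/0.00295
  = 2.7400 × (2.2226 − 1.1790) / 0.00295 = 969.34 s.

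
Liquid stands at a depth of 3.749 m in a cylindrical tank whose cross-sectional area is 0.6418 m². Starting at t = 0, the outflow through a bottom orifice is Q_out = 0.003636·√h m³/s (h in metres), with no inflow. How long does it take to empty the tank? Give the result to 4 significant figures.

A dh/dt = −Q_out = −0.003636 √h.
∫ h^(−1/2) dh = −(0.003636/A) ∫ dt, giving 2√h = 2√h₀ − (0.003636/A) t.
Tank is empty when √h = 0: t_empty = 2A√h₀/0.003636.
t_empty = 2·0.6418·√3.749/0.003636 = 1.28360·1.93623/0.003636 = 683.539 s.

683.5 s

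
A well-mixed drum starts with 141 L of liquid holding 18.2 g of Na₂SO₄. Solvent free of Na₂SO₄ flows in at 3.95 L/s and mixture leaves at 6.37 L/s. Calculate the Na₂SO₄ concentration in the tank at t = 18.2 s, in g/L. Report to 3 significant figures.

Total volume: dV/dt = Q_in − Q_out = -2.4200 L/s, so V(t) = 141 − 2.4200 t and V(18.2) = 96.956 L.
No Na₂SO₄ enters, so dm/dt = −Q_out · (m/V).
dm/m = −Q_out dt/(V₀ − 2.4200 t); integrating gives ln(m/m₀) = −(Q_out/(Q_in−Q_out)) ln(V/V₀).
m = m₀ (V₀/V)^(Q_out/(Q_in−Q_out)) = 18.2 × (141/96.956)^(-2.6322) = 6.7913 g.
C = m/V = 6.7913/96.956 = 0.070045 g/L.

0.0700 g/L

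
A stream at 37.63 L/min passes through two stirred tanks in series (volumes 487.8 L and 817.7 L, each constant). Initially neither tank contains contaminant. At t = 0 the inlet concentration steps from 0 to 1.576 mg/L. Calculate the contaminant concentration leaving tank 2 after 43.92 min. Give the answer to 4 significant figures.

1.137 mg/L

Time constants: τᵢ = Vᵢ/Q for each well-mixed tank.
τ₁ = 487.8/37.63 = 12.9631 min; τ₂ = 817.7/37.63 = 21.7300 min.
Solving the cascade with C₁(0)=C₂(0)=0 gives C₂(t) = C_in[1 − (τ₁ e^(−t/τ₁) − τ₂ e^(−t/τ₂))/(τ₁ − τ₂)].
At t = 43.92: e^(−t/τ₁) = 0.0337732, e^(−t/τ₂) = 0.132501.
C₂ = 1.576·[1 − (12.9631·0.0337732 − 21.7300·0.132501)/(-8.76694)] = 1.576·0.721518 = 1.13711 mg/L.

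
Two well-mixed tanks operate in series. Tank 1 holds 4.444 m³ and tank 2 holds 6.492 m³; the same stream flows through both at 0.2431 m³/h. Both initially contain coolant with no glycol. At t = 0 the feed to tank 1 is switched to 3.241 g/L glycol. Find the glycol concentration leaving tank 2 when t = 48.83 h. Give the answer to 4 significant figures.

2.077 g/L

Species balance on tank i: dCᵢ/dt = (Cᵢ₋₁ − Cᵢ)/τᵢ with τᵢ = Vᵢ/Q.
τ₁ = 4.444/0.2431 = 18.2805 h; τ₂ = 6.492/0.2431 = 26.7051 h.
Solving the cascade with C₁(0)=C₂(0)=0 gives C₂(t) = C_in[1 − (τ₁ e^(−t/τ₁) − τ₂ e^(−t/τ₂))/(τ₁ − τ₂)].
At t = 48.83: e^(−t/τ₁) = 0.0691729, e^(−t/τ₂) = 0.160656.
C₂ = 3.241·[1 − (18.2805·0.0691729 − 26.7051·0.160656)/(-8.42452)] = 3.241·0.640834 = 2.07694 g/L.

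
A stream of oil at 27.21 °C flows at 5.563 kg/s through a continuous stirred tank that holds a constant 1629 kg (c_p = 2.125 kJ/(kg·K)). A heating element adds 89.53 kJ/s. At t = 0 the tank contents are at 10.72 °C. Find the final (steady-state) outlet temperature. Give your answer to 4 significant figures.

Unsteady energy balance on the tank contents: M c_p dT/dt = ṁ c_p (T_in − T) + 89.53.
At steady state dT/dt = 0 ⇒ T_ss = T_in + Q̇/(ṁ c_p) = 27.21 + 89.53/(5.563·2.125) = 34.7836 °C.

34.78 °C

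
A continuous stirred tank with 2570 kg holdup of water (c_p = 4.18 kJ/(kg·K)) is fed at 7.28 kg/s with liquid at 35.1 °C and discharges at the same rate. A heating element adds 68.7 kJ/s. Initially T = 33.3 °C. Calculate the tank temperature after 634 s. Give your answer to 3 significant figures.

36.7 °C

M c_p dT/dt = ṁ c_p (T_in − T) + Q̇.
Rearrange: dT/dt = (T_ss − T)/τ with τ = M/ṁ = 353.02 s and T_ss = T_in + Q̇/(ṁ c_p) = 37.358 °C.
T approaches T_ss exponentially: T(t) = T_ss + (T₀ − T_ss) e^(−t/τ).
T(634) = 37.358 + (-4.0576)·e^(−634/353.02) = 37.358 + (-4.0576)·0.16597 = 36.684 °C.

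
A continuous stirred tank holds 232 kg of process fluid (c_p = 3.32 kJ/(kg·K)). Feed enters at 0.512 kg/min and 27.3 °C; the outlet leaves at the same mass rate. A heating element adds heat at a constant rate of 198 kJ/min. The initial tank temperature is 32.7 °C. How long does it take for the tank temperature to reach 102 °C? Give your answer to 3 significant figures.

443 min

Heat balance on the well-mixed liquid: M c_p dT/dt = ṁ c_p (T_in − T) + 198.
τ = M/ṁ = 453.12 min; T_ss = T_in + Q̇/(ṁ c_p) = 143.78 °C.
T(t) = T_ss + (T₀ − T_ss) e^(−t/τ). Set T = 102:
e^(−t/τ) = (102 − 143.78)/(32.7 − 143.78) = 0.37613
t = −453.12 · ln(0.37613) = 443.07 min.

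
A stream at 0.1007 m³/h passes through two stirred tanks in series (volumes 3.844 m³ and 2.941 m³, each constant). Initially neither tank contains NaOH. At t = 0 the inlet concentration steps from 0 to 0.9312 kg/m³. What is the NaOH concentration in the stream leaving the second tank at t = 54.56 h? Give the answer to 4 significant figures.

Each tank obeys Vᵢ dCᵢ/dt = Q(Cᵢ₋₁ − Cᵢ), so τᵢ = Vᵢ/Q.
τ₁ = 3.844/0.1007 = 38.1728 h; τ₂ = 2.941/0.1007 = 29.2056 h.
Solving the cascade with C₁(0)=C₂(0)=0 gives C₂(t) = C_in[1 − (τ₁ e^(−t/τ₁) − τ₂ e^(−t/τ₂))/(τ₁ − τ₂)].
At t = 54.56: e^(−t/τ₁) = 0.239479, e^(−t/τ₂) = 0.154411.
C₂ = 0.9312·[1 − (38.1728·0.239479 − 29.2056·0.154411)/(8.96723)] = 0.9312·0.483462 = 0.450200 kg/m³.

0.4502 kg/m³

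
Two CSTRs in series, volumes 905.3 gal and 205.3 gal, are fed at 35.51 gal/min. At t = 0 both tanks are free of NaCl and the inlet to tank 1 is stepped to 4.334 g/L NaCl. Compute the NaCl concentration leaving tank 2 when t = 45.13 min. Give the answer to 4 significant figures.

3.380 g/L

Species balance on tank i: dCᵢ/dt = (Cᵢ₋₁ − Cᵢ)/τᵢ with τᵢ = Vᵢ/Q.
τ₁ = 905.3/35.51 = 25.4942 min; τ₂ = 205.3/35.51 = 5.78147 min.
Tank 1: C₁ = C_in(1 − e^(−t/τ₁)). Tank 2 (τ₁ ≠ τ₂): C₂ = C_in[1 − (τ₁ e^(−t/τ₁) − τ₂ e^(−t/τ₂))/(τ₁ − τ₂)].
At t = 45.13: e^(−t/τ₁) = 0.170298, e^(−t/τ₂) = 0.000407295.
C₂ = 4.334·[1 − (25.4942·0.170298 − 5.78147·0.000407295)/(19.7128)] = 4.334·0.779875 = 3.37998 g/L.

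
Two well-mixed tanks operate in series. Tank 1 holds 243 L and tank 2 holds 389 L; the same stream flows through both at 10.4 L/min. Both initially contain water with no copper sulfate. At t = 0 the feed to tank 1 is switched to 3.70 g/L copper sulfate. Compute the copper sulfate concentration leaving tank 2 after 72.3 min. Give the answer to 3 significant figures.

2.55 g/L

Each tank obeys Vᵢ dCᵢ/dt = Q(Cᵢ₋₁ − Cᵢ), so τᵢ = Vᵢ/Q.
τ₁ = 243/10.4 = 23.365 min; τ₂ = 389/10.4 = 37.404 min.
Solving the cascade with C₁(0)=C₂(0)=0 gives C₂(t) = C_in[1 − (τ₁ e^(−t/τ₁) − τ₂ e^(−t/τ₂))/(τ₁ − τ₂)].
At t = 72.3: e^(−t/τ₁) = 0.045306, e^(−t/τ₂) = 0.14472.
C₂ = 3.70·[1 − (23.365·0.045306 − 37.404·0.14472)/(-14.038)] = 3.70·0.68982 = 2.5523 g/L.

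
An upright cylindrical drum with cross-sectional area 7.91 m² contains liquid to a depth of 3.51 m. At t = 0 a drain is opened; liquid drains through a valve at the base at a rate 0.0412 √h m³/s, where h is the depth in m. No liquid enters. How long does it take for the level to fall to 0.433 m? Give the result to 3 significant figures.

A dh/dt = −Q_out = −0.0412 √h.
Separate and integrate: 2(√h − √h₀) = −(0.0412/A) t.
t = 2A(√h₀ − √h)/0.0412 = 2·7.91·(√3.51 − √0.433)/0.0412
  = 15.820 × (1.8735 − 0.65803) / 0.0412 = 466.72 s.

467 s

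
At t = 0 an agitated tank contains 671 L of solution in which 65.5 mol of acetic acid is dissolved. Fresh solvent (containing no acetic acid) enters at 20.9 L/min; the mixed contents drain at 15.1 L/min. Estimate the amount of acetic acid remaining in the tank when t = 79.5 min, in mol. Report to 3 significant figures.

16.8 mol

Total volume: dV/dt = Q_in − Q_out = 5.8000 L/min, so V(t) = 671 + 5.8000 t and V(79.5) = 1132.1 L.
No acetic acid enters, so dm/dt = −Q_out · (m/V).
Separate: dm/m = −Q_out dt/V(t) ⇒ ln(m/m₀) = −(Q_out/(Q_in−Q_out)) ln(V/V₀).
m = m₀ (V₀/V)^(Q_out/(Q_in−Q_out)) = 65.5 × (671/1132.1)^(2.6034) = 16.782 mol.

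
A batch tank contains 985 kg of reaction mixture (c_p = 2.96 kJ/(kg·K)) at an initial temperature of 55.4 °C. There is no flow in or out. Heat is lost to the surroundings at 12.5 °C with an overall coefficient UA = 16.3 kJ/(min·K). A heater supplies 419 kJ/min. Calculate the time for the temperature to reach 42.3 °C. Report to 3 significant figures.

257 min

M c_p dT/dt = −UA(T − T_amb) + Q̇.
τ = M c_p/UA = 178.87 min; T_ss = T_amb + Q̇/UA = 12.5 + 419/16.3 = 38.206 °C.
T(t) = T_ss + (T₀ − T_ss)e^(−t/τ); set T = 42.3:
t = −τ ln[(T − T_ss)/(T₀ − T_ss)] = −178.87 · ln(0.23813) = 256.67 min.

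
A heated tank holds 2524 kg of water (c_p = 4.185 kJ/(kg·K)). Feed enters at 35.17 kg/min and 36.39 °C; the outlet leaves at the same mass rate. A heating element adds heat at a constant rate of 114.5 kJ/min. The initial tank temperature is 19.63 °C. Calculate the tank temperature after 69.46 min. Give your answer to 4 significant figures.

30.51 °C

M c_p dT/dt = ṁ c_p (T_in − T) + Q̇.
τ = M/ṁ = 71.7657 min; T_ss = T_in + Q̇/(ṁ c_p) = 36.39 + 114.5/(35.17·4.185) = 37.1679 °C.
T approaches T_ss exponentially: T(t) = T_ss + (T₀ − T_ss) e^(−t/τ).
T(69.46) = 37.1679 + (-17.5379)·e^(−69.46/71.7657) = 37.1679 + (-17.5379)·0.379891 = 30.5054 °C.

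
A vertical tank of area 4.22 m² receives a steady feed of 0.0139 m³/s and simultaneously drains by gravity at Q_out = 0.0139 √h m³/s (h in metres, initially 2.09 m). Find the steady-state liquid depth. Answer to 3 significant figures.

Level balance: A dh/dt = 0.0139 − 0.0139 √h. Setting dh/dt = 0:
Q_in = 0.0139 √h_ss ⇒ √h_ss = 0.0139/0.0139 = 1.0000.
h_ss = 1.0000² = 1.0000 m. (Since h₀ = 2.09 m > h_ss, the level will fall toward this value.)

1.00 m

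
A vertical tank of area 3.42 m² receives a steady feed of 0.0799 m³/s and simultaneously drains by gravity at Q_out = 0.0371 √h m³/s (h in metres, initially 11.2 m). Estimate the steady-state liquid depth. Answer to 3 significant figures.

Level balance: A dh/dt = 0.0799 − 0.0371 √h. Setting dh/dt = 0:
Q_in = 0.0371 √h_ss ⇒ √h_ss = 0.0799/0.0371 = 2.1536.
h_ss = 2.1536² = 4.6382 m. (Since h₀ = 11.2 m > h_ss, the level will fall toward this value.)

4.64 m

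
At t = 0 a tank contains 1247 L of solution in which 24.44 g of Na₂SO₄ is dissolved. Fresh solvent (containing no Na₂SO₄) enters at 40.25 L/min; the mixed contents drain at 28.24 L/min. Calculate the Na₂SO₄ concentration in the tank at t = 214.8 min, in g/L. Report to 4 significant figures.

Total volume: dV/dt = Q_in − Q_out = 12.0100 L/min, so V(t) = 1247 + 12.0100 t and V(214.8) = 3826.75 L.
No Na₂SO₄ enters, so dm/dt = −Q_out · (m/V).
Separate: dm/m = −Q_out dt/V(t) ⇒ ln(m/m₀) = −(Q_out/(Q_in−Q_out)) ln(V/V₀).
m = m₀ (V₀/V)^(Q_out/(Q_in−Q_out)) = 24.44 × (1247/3826.75)^(2.35137) = 1.75012 g.
C = m/V = 1.75012/3826.75 = 0.000457339 g/L.

0.0004573 g/L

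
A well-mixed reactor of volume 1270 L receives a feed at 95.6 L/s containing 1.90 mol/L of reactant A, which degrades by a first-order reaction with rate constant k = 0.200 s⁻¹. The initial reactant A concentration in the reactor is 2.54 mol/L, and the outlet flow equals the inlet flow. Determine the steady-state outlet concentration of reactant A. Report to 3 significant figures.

0.520 mol/L

Accumulation = in − out − consumed: V dC/dt = Q C_in − Q C − k V C.
Steady state (dC/dt = 0): C_ss = Q C_in/(Q + kV) = C_in/(1 + kV/Q).
C_ss = 95.6·1.90/(95.6 + 0.200·1270) = 181.64/349.60 = 0.51957 mol/L.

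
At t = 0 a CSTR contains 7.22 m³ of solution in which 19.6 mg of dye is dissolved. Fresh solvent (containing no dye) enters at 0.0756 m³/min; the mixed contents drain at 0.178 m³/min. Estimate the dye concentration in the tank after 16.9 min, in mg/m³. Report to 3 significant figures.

Total volume: dV/dt = Q_in − Q_out = -0.10240 m³/min, so V(t) = 7.22 − 0.10240 t and V(16.9) = 5.4894 m³.
No dye enters, so dm/dt = −Q_out · (m/V).
dm/m = −Q_out dt/(V₀ − 0.10240 t); integrating gives ln(m/m₀) = −(Q_out/(Q_in−Q_out)) ln(V/V₀).
m = m₀ (V₀/V)^(Q_out/(Q_in−Q_out)) = 19.6 × (7.22/5.4894)^(-1.7383) = 12.173 mg.
C = m/V = 12.173/5.4894 = 2.2175 mg/m³.

2.22 mg/m³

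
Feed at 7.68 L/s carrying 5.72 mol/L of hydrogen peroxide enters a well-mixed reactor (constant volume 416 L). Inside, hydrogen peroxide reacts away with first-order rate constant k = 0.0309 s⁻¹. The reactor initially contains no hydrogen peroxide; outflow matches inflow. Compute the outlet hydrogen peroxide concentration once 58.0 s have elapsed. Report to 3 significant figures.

Accumulation = in − out − consumed: V dC/dt = Q C_in − Q C − k V C.
dC/dt = (Q/V) C_in − (Q/V + k) C; effective rate a = Q/V + k = 0.018462 + 0.0309 = 0.049362 s⁻¹.
C_ss = Q C_in/(Q + kV) = 2.1393 mol/L; C(t) = C_ss + (C₀ − C_ss) e^(−a t).
C(58.0) = 2.1393 + (-2.1393)·e^(−0.049362·58.0) = 2.1393 + (-2.1393)·0.057099 = 2.0172 mol/L.

2.02 mol/L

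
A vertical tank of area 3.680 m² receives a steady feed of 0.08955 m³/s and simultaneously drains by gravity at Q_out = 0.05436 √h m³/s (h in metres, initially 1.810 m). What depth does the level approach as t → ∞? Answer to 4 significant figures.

Level balance: A dh/dt = 0.08955 − 0.05436 √h. Setting dh/dt = 0:
Q_in = 0.05436 √h_ss ⇒ √h_ss = 0.08955/0.05436 = 1.64735.
h_ss = 1.64735² = 2.71377 m. (Since h₀ = 1.810 m < h_ss, the level will rise toward this value.)

2.714 m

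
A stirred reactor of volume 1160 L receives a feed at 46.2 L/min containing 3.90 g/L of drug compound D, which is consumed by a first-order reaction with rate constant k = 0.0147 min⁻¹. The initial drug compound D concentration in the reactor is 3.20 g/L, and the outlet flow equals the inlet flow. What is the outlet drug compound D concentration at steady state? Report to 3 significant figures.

2.85 g/L

Species balance: V dC/dt = Q C_in − Q C − k V C.
Steady state (dC/dt = 0): C_ss = Q C_in/(Q + kV) = C_in/(1 + kV/Q).
C_ss = 46.2·3.90/(46.2 + 0.0147·1160) = 180.18/63.252 = 2.8486 g/L.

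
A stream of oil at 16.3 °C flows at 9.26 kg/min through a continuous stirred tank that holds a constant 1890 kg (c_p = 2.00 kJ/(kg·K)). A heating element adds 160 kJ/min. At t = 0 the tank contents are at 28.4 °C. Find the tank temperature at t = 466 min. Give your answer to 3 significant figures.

Unsteady energy balance on the tank contents: M c_p dT/dt = ṁ c_p (T_in − T) + 160.
Rearrange: dT/dt = (T_ss − T)/τ with τ = M/ṁ = 204.10 min and T_ss = T_in + Q̇/(ṁ c_p) = 24.939 °C.
This is linear first-order; T(t) = T_ss + (T₀ − T_ss) e^(−t/τ).
T(466) = 24.939 + (3.4607)·e^(−466/204.10) = 24.939 + (3.4607)·0.10196 = 25.292 °C.

25.3 °C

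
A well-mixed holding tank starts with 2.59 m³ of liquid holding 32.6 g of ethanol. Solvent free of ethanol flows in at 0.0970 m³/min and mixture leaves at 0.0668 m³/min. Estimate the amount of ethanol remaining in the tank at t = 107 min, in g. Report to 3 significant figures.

Total volume: dV/dt = Q_in − Q_out = 0.030200 m³/min, so V(t) = 2.59 + 0.030200 t and V(107) = 5.8214 m³.
Solute balance: dm/dt = 0 − Q_out C = −Q_out m/V(t).
dm/m = −Q_out dt/(V₀ + 0.030200 t); integrating gives ln(m/m₀) = −(Q_out/(Q_in−Q_out)) ln(V/V₀).
m = m₀ (V₀/V)^(Q_out/(Q_in−Q_out)) = 32.6 × (2.59/5.8214)^(2.2119) = 5.4353 g.

5.44 g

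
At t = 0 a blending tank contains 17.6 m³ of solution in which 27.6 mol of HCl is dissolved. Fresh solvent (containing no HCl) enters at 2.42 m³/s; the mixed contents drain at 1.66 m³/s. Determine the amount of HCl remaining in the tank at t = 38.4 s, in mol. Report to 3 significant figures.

3.26 mol

Let m(t) be the amount of HCl. Volume: V(t) = V₀ + (Q_in − Q_out) t = 17.6 + 0.76000 t; V(38.4) = 46.784 m³.
No HCl enters, so dm/dt = −Q_out · (m/V).
dm/m = −Q_out dt/(V₀ + 0.76000 t); integrating gives ln(m/m₀) = −(Q_out/(Q_in−Q_out)) ln(V/V₀).
m = m₀ (V₀/V)^(Q_out/(Q_in−Q_out)) = 27.6 × (17.6/46.784)^(2.1842) = 3.2623 mol.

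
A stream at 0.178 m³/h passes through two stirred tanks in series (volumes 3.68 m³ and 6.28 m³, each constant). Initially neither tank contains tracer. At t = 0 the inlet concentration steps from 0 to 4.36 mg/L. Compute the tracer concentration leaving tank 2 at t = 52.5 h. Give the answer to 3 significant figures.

Time constants: τᵢ = Vᵢ/Q for each well-mixed tank.
τ₁ = 3.68/0.178 = 20.674 h; τ₂ = 6.28/0.178 = 35.281 h.
Tank 1: C₁ = C_in(1 − e^(−t/τ₁)). Tank 2 (τ₁ ≠ τ₂): C₂ = C_in[1 − (τ₁ e^(−t/τ₁) − τ₂ e^(−t/τ₂))/(τ₁ − τ₂)].
At t = 52.5: e^(−t/τ₁) = 0.078914, e^(−t/τ₂) = 0.22581.
C₂ = 4.36·[1 − (20.674·0.078914 − 35.281·0.22581)/(-14.607)] = 4.36·0.56627 = 2.4689 mg/L.

2.47 mg/L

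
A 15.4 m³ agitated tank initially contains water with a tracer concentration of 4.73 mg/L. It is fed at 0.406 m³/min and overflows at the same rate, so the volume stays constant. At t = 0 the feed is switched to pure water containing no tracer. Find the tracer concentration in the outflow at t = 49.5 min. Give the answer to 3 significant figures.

Transient balance on the dissolved component: V dC/dt = Q(C_in − C).
So dC/dt = (C_in − C)/τ with τ = V/Q = 15.4/0.406 = 37.931 min.
Solution: C(t) = C_in + (C₀ − C_in) e^(−t/τ).
C(49.5) = 0 + (4.73 − 0)·e^(−49.5/37.931) = 0 + (4.7300)·0.27117 = 1.2826 mg/L.

1.28 mg/L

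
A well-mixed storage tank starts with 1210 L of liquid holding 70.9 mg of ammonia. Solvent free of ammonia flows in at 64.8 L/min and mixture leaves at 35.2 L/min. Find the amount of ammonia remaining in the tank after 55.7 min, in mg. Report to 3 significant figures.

Total volume: dV/dt = Q_in − Q_out = 29.600 L/min, so V(t) = 1210 + 29.600 t and V(55.7) = 2858.7 L.
No ammonia enters, so dm/dt = −Q_out · (m/V).
Separate: dm/m = −Q_out dt/V(t) ⇒ ln(m/m₀) = −(Q_out/(Q_in−Q_out)) ln(V/V₀).
m = m₀ (V₀/V)^(Q_out/(Q_in−Q_out)) = 70.9 × (1210/2858.7)^(1.1892) = 25.505 mg.

25.5 mg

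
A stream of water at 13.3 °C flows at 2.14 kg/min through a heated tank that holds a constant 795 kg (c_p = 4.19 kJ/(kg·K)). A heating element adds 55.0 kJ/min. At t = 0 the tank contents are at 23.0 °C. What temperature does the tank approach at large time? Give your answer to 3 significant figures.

19.4 °C

M c_p dT/dt = ṁ c_p (T_in − T) + Q̇.
At steady state dT/dt = 0 ⇒ T_ss = T_in + Q̇/(ṁ c_p) = 13.3 + 55.0/(2.14·4.19) = 19.434 °C.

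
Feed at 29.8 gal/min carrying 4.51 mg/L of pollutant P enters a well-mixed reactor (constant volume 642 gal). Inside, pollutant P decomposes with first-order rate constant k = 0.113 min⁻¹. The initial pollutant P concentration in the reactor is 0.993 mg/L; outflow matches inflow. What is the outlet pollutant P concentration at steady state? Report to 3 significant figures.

1.31 mg/L

Species balance: V dC/dt = Q C_in − Q C − k V C.
Steady state (dC/dt = 0): C_ss = Q C_in/(Q + kV) = C_in/(1 + kV/Q).
C_ss = 29.8·4.51/(29.8 + 0.113·642) = 134.40/102.35 = 1.3132 mg/L.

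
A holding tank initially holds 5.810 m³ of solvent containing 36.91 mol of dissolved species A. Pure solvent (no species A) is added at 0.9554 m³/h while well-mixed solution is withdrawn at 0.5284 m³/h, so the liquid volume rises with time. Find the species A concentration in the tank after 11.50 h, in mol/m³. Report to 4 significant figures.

Let m(t) be the amount of species A. Volume: V(t) = V₀ + (Q_in − Q_out) t = 5.810 + 0.427000 t; V(11.50) = 10.7205 m³.
Solute balance: dm/dt = 0 − Q_out C = −Q_out m/V(t).
dm/m = −Q_out dt/(V₀ + 0.427000 t); integrating gives ln(m/m₀) = −(Q_out/(Q_in−Q_out)) ln(V/V₀).
m = m₀ (V₀/V)^(Q_out/(Q_in−Q_out)) = 36.91 × (5.810/10.7205)^(1.23747) = 17.2953 mol.
C = m/V = 17.2953/10.7205 = 1.61329 mol/m³.

1.613 mol/m³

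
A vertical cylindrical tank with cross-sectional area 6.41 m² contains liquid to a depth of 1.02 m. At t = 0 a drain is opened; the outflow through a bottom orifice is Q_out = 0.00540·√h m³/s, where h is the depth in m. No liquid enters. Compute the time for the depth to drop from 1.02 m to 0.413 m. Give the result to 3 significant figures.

A dh/dt = −Q_out = −0.00540 √h.
Separate and integrate: 2(√h − √h₀) = −(0.00540/A) t.
t = 2A(√h₀ − √h)/0.00540 = 2·6.41·(√1.02 − √0.413)/0.00540
  = 12.820 × (1.0100 − 0.64265) / 0.00540 = 872.00 s.

872 s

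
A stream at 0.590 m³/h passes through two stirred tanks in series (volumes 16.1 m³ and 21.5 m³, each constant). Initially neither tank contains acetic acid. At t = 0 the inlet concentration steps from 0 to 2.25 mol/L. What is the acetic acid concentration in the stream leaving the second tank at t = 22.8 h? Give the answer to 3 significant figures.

0.367 mol/L

Each tank obeys Vᵢ dCᵢ/dt = Q(Cᵢ₋₁ − Cᵢ), so τᵢ = Vᵢ/Q.
τ₁ = 16.1/0.590 = 27.288 h; τ₂ = 21.5/0.590 = 36.441 h.
Tank 1: C₁ = C_in(1 − e^(−t/τ₁)). Tank 2 (τ₁ ≠ τ₂): C₂ = C_in[1 − (τ₁ e^(−t/τ₁) − τ₂ e^(−t/τ₂))/(τ₁ − τ₂)].
At t = 22.8: e^(−t/τ₁) = 0.43365, e^(−t/τ₂) = 0.53490.
C₂ = 2.25·[1 − (27.288·0.43365 − 36.441·0.53490)/(-9.1525)] = 2.25·0.16321 = 0.36722 mol/L.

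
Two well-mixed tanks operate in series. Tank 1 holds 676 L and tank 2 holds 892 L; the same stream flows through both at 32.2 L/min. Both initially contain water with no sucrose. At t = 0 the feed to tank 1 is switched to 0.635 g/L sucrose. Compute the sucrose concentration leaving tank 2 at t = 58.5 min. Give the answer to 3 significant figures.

0.440 g/L

Species balance on tank i: dCᵢ/dt = (Cᵢ₋₁ − Cᵢ)/τᵢ with τᵢ = Vᵢ/Q.
τ₁ = 676/32.2 = 20.994 min; τ₂ = 892/32.2 = 27.702 min.
Tank 1: C₁ = C_in(1 − e^(−t/τ₁)). Tank 2 (τ₁ ≠ τ₂): C₂ = C_in[1 − (τ₁ e^(−t/τ₁) − τ₂ e^(−t/τ₂))/(τ₁ − τ₂)].
At t = 58.5: e^(−t/τ₁) = 0.061634, e^(−t/τ₂) = 0.12102.
C₂ = 0.635·[1 − (20.994·0.061634 − 27.702·0.12102)/(-6.7081)] = 0.635·0.69311 = 0.44013 g/L.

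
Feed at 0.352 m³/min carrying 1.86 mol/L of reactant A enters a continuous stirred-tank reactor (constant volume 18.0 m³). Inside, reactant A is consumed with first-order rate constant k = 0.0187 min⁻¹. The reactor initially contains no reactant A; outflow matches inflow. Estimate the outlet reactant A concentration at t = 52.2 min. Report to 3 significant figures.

0.822 mol/L

V dC/dt = Q(C_in − C) − k V C.
dC/dt = (Q/V) C_in − (Q/V + k) C; effective rate a = Q/V + k = 0.019556 + 0.0187 = 0.038256 min⁻¹.
C_ss = Q C_in/(Q + kV) = 0.95080 mol/L; C(t) = C_ss + (C₀ − C_ss) e^(−a t).
C(52.2) = 0.95080 + (-0.95080)·e^(−0.038256·52.2) = 0.95080 + (-0.95080)·0.13575 = 0.82173 mol/L.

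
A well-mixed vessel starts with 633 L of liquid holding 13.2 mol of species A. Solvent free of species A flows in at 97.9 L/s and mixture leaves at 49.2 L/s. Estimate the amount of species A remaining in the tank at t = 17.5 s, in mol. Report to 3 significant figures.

Let m(t) be the amount of species A. Volume: V(t) = V₀ + (Q_in − Q_out) t = 633 + 48.700 t; V(17.5) = 1485.2 L.
Species balance (pure solvent in): dm/dt = −Q_out · m/V(t).
Separate: dm/m = −Q_out dt/V(t) ⇒ ln(m/m₀) = −(Q_out/(Q_in−Q_out)) ln(V/V₀).
m = m₀ (V₀/V)^(Q_out/(Q_in−Q_out)) = 13.2 × (633/1485.2)^(1.0103) = 5.5767 mol.

5.58 mol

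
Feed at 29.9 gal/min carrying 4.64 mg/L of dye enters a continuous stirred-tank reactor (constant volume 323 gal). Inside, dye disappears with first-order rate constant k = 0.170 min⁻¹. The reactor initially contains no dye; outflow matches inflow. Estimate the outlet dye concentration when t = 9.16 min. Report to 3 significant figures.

Species balance: V dC/dt = Q C_in − Q C − k V C.
This is linear with rate a = Q/V + k = 0.26257 min⁻¹.
C_ss = Q C_in/(Q + kV) = 1.6358 mg/L; C(t) = C_ss + (C₀ − C_ss) e^(−a t).
C(9.16) = 1.6358 + (-1.6358)·e^(−0.26257·9.16) = 1.6358 + (-1.6358)·0.090253 = 1.4882 mg/L.

1.49 mg/L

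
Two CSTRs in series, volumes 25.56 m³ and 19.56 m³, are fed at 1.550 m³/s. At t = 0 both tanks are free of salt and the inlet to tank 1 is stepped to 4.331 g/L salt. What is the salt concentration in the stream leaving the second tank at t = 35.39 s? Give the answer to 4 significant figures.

3.028 g/L

Time constants: τᵢ = Vᵢ/Q for each well-mixed tank.
τ₁ = 25.56/1.550 = 16.4903 s; τ₂ = 19.56/1.550 = 12.6194 s.
Solving the cascade with C₁(0)=C₂(0)=0 gives C₂(t) = C_in[1 − (τ₁ e^(−t/τ₁) − τ₂ e^(−t/τ₂))/(τ₁ − τ₂)].
At t = 35.39: e^(−t/τ₁) = 0.116938, e^(−t/τ₂) = 0.0605417.
C₂ = 4.331·[1 − (16.4903·0.116938 − 12.6194·0.0605417)/(3.87097)] = 4.331·0.699208 = 3.02827 g/L.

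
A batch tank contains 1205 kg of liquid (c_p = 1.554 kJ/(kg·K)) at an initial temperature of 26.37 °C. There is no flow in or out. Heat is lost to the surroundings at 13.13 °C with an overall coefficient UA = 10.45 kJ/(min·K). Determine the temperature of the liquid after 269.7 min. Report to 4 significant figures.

Energy balance: M c_p dT/dt = −UA(T − T_amb).
dT/dt = (T_ss − T)/τ with T_ss = T_amb = 13.1300 °C, τ = M c_p/UA = 1205·1.554/10.45 = 179.193 min.
This is linear first-order; T(t) = T_ss + (T₀ − T_ss) e^(−t/τ).
T(269.7) = 13.1300 + (13.2400)·0.222000 = 16.0693 °C.

16.07 °C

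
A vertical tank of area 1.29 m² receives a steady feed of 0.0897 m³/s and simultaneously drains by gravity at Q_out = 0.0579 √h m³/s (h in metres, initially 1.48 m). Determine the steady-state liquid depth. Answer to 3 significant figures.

2.40 m

Level balance: A dh/dt = 0.0897 − 0.0579 √h. Setting dh/dt = 0:
Q_in = 0.0579 √h_ss ⇒ √h_ss = 0.0897/0.0579 = 1.5492.
h_ss = 1.5492² = 2.4001 m. (Since h₀ = 1.48 m < h_ss, the level will rise toward this value.)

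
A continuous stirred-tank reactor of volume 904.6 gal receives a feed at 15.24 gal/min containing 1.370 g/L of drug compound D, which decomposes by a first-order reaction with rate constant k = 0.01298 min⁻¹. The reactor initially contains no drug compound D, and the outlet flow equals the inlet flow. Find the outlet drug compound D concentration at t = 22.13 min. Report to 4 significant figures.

Species balance: V dC/dt = Q C_in − Q C − k V C.
This is linear with rate a = Q/V + k = 0.0298272 min⁻¹.
C_ss = Q C_in/(Q + kV) = 0.773813 g/L; C(t) = C_ss + (C₀ − C_ss) e^(−a t).
C(22.13) = 0.773813 + (-0.773813)·e^(−0.0298272·22.13) = 0.773813 + (-0.773813)·0.516812 = 0.373897 g/L.

0.3739 g/L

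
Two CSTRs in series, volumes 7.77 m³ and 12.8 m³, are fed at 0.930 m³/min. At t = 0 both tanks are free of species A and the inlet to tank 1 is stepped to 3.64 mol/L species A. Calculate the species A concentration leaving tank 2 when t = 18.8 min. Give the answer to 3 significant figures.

Time constants: τᵢ = Vᵢ/Q for each well-mixed tank.
τ₁ = 7.77/0.930 = 8.3548 min; τ₂ = 12.8/0.930 = 13.763 min.
Solving the cascade with C₁(0)=C₂(0)=0 gives C₂(t) = C_in[1 − (τ₁ e^(−t/τ₁) − τ₂ e^(−t/τ₂))/(τ₁ − τ₂)].
At t = 18.8: e^(−t/τ₁) = 0.10538, e^(−t/τ₂) = 0.25514.
C₂ = 3.64·[1 − (8.3548·0.10538 − 13.763·0.25514)/(-5.4086)] = 3.64·0.51352 = 1.8692 mol/L.

1.87 mol/L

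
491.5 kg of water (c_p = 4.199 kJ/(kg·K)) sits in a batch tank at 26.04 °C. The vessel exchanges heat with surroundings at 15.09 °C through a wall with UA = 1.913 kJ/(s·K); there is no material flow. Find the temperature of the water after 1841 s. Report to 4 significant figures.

Unsteady energy balance on the tank contents: M c_p dT/dt = −UA(T − T_amb).
dT/dt = (T_ss − T)/τ with T_ss = T_amb = 15.0900 °C, τ = M c_p/UA = 491.5·4.199/1.913 = 1078.83 s.
T approaches T_ss exponentially: T(t) = T_ss + (T₀ − T_ss) e^(−t/τ).
T(1841) = 15.0900 + (10.9500)·0.181505 = 17.0775 °C.

17.08 °C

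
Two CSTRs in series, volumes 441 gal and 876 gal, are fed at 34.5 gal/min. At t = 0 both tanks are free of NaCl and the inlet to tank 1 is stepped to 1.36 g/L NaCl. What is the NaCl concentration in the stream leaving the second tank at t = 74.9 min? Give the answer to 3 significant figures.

Time constants: τᵢ = Vᵢ/Q for each well-mixed tank.
τ₁ = 441/34.5 = 12.783 min; τ₂ = 876/34.5 = 25.391 min.
Solving the cascade with C₁(0)=C₂(0)=0 gives C₂(t) = C_in[1 − (τ₁ e^(−t/τ₁) − τ₂ e^(−t/τ₂))/(τ₁ − τ₂)].
At t = 74.9: e^(−t/τ₁) = 0.0028526, e^(−t/τ₂) = 0.052349.
C₂ = 1.36·[1 − (12.783·0.0028526 − 25.391·0.052349)/(-12.609)] = 1.36·0.89747 = 1.2206 g/L.

1.22 g/L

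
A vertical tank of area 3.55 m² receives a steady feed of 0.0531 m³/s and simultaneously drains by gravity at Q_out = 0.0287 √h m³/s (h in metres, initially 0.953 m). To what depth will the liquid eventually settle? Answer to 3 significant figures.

3.42 m

Volume balance on the tank: A dh/dt = Q_in − 0.0287 √h. At steady state dh/dt = 0:
Q_in = 0.0287 √h_ss ⇒ √h_ss = 0.0531/0.0287 = 1.8502.
h_ss = 1.8502² = 3.4231 m. (Since h₀ = 0.953 m < h_ss, the level will rise toward this value.)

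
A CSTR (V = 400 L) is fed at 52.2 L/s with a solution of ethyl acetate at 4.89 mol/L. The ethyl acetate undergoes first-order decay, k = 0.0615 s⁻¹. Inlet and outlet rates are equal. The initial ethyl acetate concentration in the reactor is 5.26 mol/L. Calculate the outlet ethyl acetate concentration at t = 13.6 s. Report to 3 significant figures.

Species balance: V dC/dt = Q C_in − Q C − k V C.
dC/dt = (Q/V) C_in − (Q/V + k) C; effective rate a = Q/V + k = 0.13050 + 0.0615 = 0.19200 s⁻¹.
C_ss = Q C_in/(Q + kV) = 3.3237 mol/L; C(t) = C_ss + (C₀ − C_ss) e^(−a t).
C(13.6) = 3.3237 + (1.9363)·e^(−0.19200·13.6) = 3.3237 + (1.9363)·0.073446 = 3.4659 mol/L.

3.47 mol/L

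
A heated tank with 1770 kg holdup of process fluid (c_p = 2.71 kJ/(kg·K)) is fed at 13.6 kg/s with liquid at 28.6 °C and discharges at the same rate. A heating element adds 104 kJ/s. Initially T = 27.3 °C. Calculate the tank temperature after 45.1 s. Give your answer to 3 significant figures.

M c_p dT/dt = ṁ c_p (T_in − T) + Q̇.
τ = M/ṁ = 130.15 s; T_ss = T_in + Q̇/(ṁ c_p) = 28.6 + 104/(13.6·2.71) = 31.422 °C.
This is linear first-order; T(t) = T_ss + (T₀ − T_ss) e^(−t/τ).
T(45.1) = 31.422 + (-4.1218)·e^(−45.1/130.15) = 31.422 + (-4.1218)·0.70714 = 28.507 °C.

28.5 °C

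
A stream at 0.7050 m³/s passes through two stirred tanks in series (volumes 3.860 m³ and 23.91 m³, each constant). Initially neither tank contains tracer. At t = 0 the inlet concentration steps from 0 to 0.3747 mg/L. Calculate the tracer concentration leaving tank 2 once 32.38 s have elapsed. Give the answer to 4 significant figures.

0.2029 mg/L

Each tank obeys Vᵢ dCᵢ/dt = Q(Cᵢ₋₁ − Cᵢ), so τᵢ = Vᵢ/Q.
τ₁ = 3.860/0.7050 = 5.47518 s; τ₂ = 23.91/0.7050 = 33.9149 s.
Tank 1: C₁ = C_in(1 − e^(−t/τ₁)). Tank 2 (τ₁ ≠ τ₂): C₂ = C_in[1 − (τ₁ e^(−t/τ₁) − τ₂ e^(−t/τ₂))/(τ₁ − τ₂)].
At t = 32.38: e^(−t/τ₁) = 0.00270146, e^(−t/τ₂) = 0.384911.
C₂ = 0.3747·[1 − (5.47518·0.00270146 − 33.9149·0.384911)/(-28.4397)] = 0.3747·0.541506 = 0.202902 mg/L.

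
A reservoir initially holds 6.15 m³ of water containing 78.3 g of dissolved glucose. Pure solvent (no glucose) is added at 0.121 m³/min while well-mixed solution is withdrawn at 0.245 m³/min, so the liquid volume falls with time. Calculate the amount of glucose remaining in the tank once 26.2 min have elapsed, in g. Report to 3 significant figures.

17.7 g

Total volume: dV/dt = Q_in − Q_out = -0.12400 m³/min, so V(t) = 6.15 − 0.12400 t and V(26.2) = 2.9012 m³.
Species balance (pure solvent in): dm/dt = −Q_out · m/V(t).
Separate: dm/m = −Q_out dt/V(t) ⇒ ln(m/m₀) = −(Q_out/(Q_in−Q_out)) ln(V/V₀).
m = m₀ (V₀/V)^(Q_out/(Q_in−Q_out)) = 78.3 × (6.15/2.9012)^(-1.9758) = 17.744 g.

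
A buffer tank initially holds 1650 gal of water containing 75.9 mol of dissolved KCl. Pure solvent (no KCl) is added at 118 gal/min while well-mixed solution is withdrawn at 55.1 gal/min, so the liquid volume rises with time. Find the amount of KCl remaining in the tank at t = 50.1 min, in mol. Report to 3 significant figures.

Let m(t) be the amount of KCl. Volume: V(t) = V₀ + (Q_in − Q_out) t = 1650 + 62.900 t; V(50.1) = 4801.3 gal.
Solute balance: dm/dt = 0 − Q_out C = −Q_out m/V(t).
dm/m = −Q_out dt/(V₀ + 62.900 t); integrating gives ln(m/m₀) = −(Q_out/(Q_in−Q_out)) ln(V/V₀).
m = m₀ (V₀/V)^(Q_out/(Q_in−Q_out)) = 75.9 × (1650/4801.3)^(0.87599) = 29.778 mol.

29.8 mol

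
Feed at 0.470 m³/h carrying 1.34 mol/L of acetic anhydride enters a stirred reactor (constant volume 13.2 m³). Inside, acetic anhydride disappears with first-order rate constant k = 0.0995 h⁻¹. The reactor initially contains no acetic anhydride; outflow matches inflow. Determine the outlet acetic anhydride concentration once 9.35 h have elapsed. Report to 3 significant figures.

0.253 mol/L

Species balance: V dC/dt = Q C_in − Q C − k V C.
dC/dt = (Q/V) C_in − (Q/V + k) C; effective rate a = Q/V + k = 0.035606 + 0.0995 = 0.13511 h⁻¹.
C_ss = Q C_in/(Q + kV) = 0.35315 mol/L; C(t) = C_ss + (C₀ − C_ss) e^(−a t).
C(9.35) = 0.35315 + (-0.35315)·e^(−0.13511·9.35) = 0.35315 + (-0.35315)·0.28274 = 0.25330 mol/L.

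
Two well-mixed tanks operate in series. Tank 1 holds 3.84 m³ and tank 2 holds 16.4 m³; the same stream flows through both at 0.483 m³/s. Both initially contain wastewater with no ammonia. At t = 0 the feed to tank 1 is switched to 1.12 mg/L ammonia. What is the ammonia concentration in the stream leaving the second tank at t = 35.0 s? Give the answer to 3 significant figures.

Each tank obeys Vᵢ dCᵢ/dt = Q(Cᵢ₋₁ − Cᵢ), so τᵢ = Vᵢ/Q.
τ₁ = 3.84/0.483 = 7.9503 s; τ₂ = 16.4/0.483 = 33.954 s.
Tank 1: C₁ = C_in(1 − e^(−t/τ₁)). Tank 2 (τ₁ ≠ τ₂): C₂ = C_in[1 − (τ₁ e^(−t/τ₁) − τ₂ e^(−t/τ₂))/(τ₁ − τ₂)].
At t = 35.0: e^(−t/τ₁) = 0.012249, e^(−t/τ₂) = 0.35672.
C₂ = 1.12·[1 − (7.9503·0.012249 − 33.954·0.35672)/(-26.004)] = 1.12·0.53796 = 0.60251 mg/L.

0.603 mg/L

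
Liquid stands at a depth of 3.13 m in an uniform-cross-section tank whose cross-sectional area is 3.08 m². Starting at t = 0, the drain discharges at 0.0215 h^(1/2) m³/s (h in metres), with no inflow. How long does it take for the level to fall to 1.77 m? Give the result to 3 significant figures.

A dh/dt = −Q_out = −0.0215 √h.
Separate and integrate: 2(√h − √h₀) = −(0.0215/A) t.
t = 2A(√h₀ − √h)/0.0215 = 2·3.08·(√3.13 − √1.77)/0.0215
  = 6.1600 × (1.7692 − 1.3304) / 0.0215 = 125.71 s.

126 s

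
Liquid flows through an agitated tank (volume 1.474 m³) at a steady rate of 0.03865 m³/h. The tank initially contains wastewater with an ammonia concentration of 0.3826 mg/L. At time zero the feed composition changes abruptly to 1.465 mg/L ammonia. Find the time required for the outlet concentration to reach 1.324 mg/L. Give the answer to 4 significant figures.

77.73 h

Species balance: V dC/dt = Q(C_in − C) ⇒ τ = V/Q = 38.1371 h.
C(t) = C_in + (C₀ − C_in) e^(−t/τ). Set C = 1.324 and solve for t:
e^(−t/τ) = (C − C_in)/(C₀ − C_in) = (1.324 − 1.465)/(0.3826 − 1.465) = 0.130266
t = −τ ln(…) = 38.1371 × 2.03818 = 77.7302 h.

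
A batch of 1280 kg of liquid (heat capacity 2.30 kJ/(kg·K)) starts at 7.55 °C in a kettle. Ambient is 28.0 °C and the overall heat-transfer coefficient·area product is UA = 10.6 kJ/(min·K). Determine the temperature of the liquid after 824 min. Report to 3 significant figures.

Unsteady energy balance on the tank contents: M c_p dT/dt = −UA(T − T_amb).
dT/dt = (T_ss − T)/τ with T_ss = T_amb = 28.000 °C, τ = M c_p/UA = 1280·2.30/10.6 = 277.74 min.
Integrating: T(t) = T_ss + (T₀ − T_ss) e^(−t/τ).
T(824) = 28.000 + (-20.450)·0.051465 = 26.948 °C.

26.9 °C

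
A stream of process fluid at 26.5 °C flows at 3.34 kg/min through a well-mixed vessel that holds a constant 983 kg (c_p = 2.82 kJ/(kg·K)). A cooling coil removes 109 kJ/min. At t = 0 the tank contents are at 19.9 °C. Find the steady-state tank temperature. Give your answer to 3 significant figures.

14.9 °C

First-law balance (no shaft work): M c_p dT/dt = ṁ c_p (T_in − T) − 109.
At steady state dT/dt = 0 ⇒ T_ss = T_in − Q̇/(ṁ c_p) = 26.5 − 109/(3.34·2.82) = 14.927 °C.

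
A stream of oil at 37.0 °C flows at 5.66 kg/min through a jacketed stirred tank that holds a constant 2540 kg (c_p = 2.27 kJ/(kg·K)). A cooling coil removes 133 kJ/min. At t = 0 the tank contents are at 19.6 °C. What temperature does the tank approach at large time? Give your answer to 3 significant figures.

26.6 °C

M c_p dT/dt = ṁ c_p (T_in − T) − Q̇.
At steady state dT/dt = 0 ⇒ T_ss = T_in − Q̇/(ṁ c_p) = 37.0 − 133/(5.66·2.27) = 26.648 °C.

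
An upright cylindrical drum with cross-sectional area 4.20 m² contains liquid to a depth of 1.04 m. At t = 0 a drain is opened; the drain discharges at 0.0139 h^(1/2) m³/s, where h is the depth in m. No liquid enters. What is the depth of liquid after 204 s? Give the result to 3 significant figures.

0.465 m

With no inflow, A dh/dt = −0.0139 √h.
This is separable: 2 d(√h)/dt = −0.0139/A, so √h = √h₀ − (0.0139/(2A)) t.
√h = √1.04 − 0.0139·204/(2·4.20) = 1.0198 − 0.33757 = 0.68223.
h = 0.68223² = 0.46544 m.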